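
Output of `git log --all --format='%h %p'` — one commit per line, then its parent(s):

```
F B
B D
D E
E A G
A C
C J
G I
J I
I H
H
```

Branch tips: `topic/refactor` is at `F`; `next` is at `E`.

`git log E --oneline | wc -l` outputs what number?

Walking parent pointers from E: reachable set = {A, C, E, G, H, I, J}.
That is 7 commits.

7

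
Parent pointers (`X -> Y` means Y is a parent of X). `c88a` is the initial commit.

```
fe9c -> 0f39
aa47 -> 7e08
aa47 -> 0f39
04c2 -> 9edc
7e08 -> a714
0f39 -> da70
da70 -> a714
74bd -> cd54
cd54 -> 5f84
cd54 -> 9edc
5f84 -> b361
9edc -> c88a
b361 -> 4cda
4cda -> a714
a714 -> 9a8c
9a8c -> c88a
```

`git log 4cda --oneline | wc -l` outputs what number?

4

Walking parent pointers from 4cda: reachable set = {4cda, 9a8c, a714, c88a}.
That is 4 commits.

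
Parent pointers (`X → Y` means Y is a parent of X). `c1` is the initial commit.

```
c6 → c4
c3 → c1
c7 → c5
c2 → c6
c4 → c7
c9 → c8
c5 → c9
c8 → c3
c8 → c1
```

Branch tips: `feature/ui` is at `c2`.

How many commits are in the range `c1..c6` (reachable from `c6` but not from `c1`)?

Reachable from c6: {c1, c3, c4, c5, c6, c7, c8, c9}.
Reachable from c1: {c1}.
In c6's history but not c1's: {c3, c4, c5, c6, c7, c8, c9} — 7 commits.

7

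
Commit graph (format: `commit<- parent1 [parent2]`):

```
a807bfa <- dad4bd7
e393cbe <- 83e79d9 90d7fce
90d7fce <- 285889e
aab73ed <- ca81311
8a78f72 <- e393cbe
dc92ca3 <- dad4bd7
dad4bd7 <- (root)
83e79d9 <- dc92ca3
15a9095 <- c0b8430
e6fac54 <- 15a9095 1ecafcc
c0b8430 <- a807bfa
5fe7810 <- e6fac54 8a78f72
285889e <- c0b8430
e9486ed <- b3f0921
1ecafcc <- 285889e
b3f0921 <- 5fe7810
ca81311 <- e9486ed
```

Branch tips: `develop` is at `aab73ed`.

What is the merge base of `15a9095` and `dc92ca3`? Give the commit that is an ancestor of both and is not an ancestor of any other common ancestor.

dad4bd7

Ancestors of 15a9095: {15a9095, a807bfa, c0b8430, dad4bd7}.
Ancestors of dc92ca3: {dad4bd7, dc92ca3}.
Common ancestors: {dad4bd7}.
The only common ancestor is dad4bd7, so it is the merge base.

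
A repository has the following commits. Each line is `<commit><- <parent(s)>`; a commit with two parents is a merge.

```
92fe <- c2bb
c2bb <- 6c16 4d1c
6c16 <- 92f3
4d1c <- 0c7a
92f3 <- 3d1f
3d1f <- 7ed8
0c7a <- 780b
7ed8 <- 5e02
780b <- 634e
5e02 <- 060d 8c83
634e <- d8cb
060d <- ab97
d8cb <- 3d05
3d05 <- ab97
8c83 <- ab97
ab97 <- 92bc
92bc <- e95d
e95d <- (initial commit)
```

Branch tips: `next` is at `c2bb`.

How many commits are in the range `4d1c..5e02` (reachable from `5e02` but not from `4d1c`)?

3

Reachable from 5e02: {060d, 5e02, 8c83, 92bc, ab97, e95d}.
Reachable from 4d1c: {0c7a, 3d05, 4d1c, 634e, 780b, 92bc, ab97, d8cb, e95d}.
In 5e02's history but not 4d1c's: {060d, 5e02, 8c83} — 3 commits.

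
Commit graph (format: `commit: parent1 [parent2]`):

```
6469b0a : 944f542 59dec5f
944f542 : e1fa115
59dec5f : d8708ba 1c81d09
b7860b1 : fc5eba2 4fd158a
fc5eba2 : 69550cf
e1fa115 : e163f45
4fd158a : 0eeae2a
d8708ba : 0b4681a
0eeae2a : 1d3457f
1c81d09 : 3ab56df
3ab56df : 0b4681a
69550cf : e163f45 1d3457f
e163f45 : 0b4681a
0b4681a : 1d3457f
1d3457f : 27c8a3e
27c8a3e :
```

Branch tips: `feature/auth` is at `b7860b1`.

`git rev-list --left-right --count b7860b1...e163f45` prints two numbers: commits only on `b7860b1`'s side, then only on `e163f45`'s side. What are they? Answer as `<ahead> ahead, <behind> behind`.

Reachable from b7860b1: {0b4681a, 0eeae2a, 1d3457f, 27c8a3e, 4fd158a, 69550cf, b7860b1, e163f45, fc5eba2}.
Reachable from e163f45: {0b4681a, 1d3457f, 27c8a3e, e163f45}.
Only in b7860b1's history (ahead): {0eeae2a, 4fd158a, 69550cf, b7860b1, fc5eba2} — 5.
Only in e163f45's history (behind): {} — 0.

5 ahead, 0 behind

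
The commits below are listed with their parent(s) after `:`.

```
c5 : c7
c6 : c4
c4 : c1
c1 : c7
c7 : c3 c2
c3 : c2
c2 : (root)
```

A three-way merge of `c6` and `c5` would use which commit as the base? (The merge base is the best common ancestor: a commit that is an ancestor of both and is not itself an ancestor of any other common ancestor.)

c7

Ancestors of c6: {c1, c2, c3, c4, c6, c7}.
Ancestors of c5: {c2, c3, c5, c7}.
Common ancestors: {c2, c3, c7}.
Among these, c7 is not an ancestor of any other common ancestor — it is the merge base.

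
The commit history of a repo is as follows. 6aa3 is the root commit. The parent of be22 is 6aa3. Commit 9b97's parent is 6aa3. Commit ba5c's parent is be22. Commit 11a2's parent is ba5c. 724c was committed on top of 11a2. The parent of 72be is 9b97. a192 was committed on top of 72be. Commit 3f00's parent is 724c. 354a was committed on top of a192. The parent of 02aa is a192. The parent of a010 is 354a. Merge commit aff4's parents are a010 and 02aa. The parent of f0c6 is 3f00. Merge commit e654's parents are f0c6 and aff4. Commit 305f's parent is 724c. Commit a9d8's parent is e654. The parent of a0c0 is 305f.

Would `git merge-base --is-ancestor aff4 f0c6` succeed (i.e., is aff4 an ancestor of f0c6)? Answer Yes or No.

Ancestors of f0c6: {11a2, 3f00, 6aa3, 724c, ba5c, be22, f0c6}.
aff4 is not in that set, so it is not an ancestor of f0c6.

No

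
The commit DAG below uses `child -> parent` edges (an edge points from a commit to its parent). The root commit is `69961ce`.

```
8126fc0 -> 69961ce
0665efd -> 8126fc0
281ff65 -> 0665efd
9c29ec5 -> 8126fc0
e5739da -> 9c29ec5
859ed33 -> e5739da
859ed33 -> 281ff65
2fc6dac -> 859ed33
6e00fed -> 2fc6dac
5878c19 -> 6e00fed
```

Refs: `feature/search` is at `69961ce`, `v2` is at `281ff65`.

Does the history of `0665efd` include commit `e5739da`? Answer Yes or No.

No

Ancestors of 0665efd: {0665efd, 69961ce, 8126fc0}.
e5739da is not in that set, so it is not an ancestor of 0665efd.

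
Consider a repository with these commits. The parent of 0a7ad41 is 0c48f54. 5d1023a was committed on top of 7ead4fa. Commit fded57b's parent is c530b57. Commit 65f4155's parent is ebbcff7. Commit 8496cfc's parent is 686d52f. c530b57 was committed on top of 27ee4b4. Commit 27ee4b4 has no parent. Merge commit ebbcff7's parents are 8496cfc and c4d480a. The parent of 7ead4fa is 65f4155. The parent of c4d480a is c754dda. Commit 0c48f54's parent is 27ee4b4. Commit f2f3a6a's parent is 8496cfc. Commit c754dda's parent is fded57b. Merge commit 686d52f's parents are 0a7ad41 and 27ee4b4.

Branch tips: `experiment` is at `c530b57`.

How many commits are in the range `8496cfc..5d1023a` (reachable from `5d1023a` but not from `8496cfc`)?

8

Reachable from 5d1023a: {0a7ad41, 0c48f54, 27ee4b4, 5d1023a, 65f4155, 686d52f, 7ead4fa, 8496cfc, c4d480a, c530b57, c754dda, ebbcff7, fded57b}.
Reachable from 8496cfc: {0a7ad41, 0c48f54, 27ee4b4, 686d52f, 8496cfc}.
In 5d1023a's history but not 8496cfc's: {5d1023a, 65f4155, 7ead4fa, c4d480a, c530b57, c754dda, ebbcff7, fded57b} — 8 commits.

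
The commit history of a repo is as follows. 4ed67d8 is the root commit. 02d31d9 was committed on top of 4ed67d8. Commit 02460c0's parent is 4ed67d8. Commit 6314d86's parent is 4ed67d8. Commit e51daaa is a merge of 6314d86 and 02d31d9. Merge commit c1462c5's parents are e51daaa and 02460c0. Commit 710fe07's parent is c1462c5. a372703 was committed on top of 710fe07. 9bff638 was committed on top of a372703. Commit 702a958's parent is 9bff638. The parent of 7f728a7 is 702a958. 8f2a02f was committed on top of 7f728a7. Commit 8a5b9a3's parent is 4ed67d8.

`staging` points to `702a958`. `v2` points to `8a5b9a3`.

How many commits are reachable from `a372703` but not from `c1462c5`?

Reachable from a372703: {02460c0, 02d31d9, 4ed67d8, 6314d86, 710fe07, a372703, c1462c5, e51daaa}.
Reachable from c1462c5: {02460c0, 02d31d9, 4ed67d8, 6314d86, c1462c5, e51daaa}.
In a372703's history but not c1462c5's: {710fe07, a372703} — 2 commits.

2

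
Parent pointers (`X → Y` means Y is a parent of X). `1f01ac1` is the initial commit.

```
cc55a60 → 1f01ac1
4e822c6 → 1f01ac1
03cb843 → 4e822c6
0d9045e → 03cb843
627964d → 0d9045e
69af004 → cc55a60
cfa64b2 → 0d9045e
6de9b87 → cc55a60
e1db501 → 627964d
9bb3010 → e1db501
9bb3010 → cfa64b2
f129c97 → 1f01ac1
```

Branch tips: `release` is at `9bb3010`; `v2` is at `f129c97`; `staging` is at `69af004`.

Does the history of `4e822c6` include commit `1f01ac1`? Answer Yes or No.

Ancestors of 4e822c6 (commits reachable by following parents): {1f01ac1, 4e822c6}.
1f01ac1 is in that set, so it is an ancestor of 4e822c6.

Yes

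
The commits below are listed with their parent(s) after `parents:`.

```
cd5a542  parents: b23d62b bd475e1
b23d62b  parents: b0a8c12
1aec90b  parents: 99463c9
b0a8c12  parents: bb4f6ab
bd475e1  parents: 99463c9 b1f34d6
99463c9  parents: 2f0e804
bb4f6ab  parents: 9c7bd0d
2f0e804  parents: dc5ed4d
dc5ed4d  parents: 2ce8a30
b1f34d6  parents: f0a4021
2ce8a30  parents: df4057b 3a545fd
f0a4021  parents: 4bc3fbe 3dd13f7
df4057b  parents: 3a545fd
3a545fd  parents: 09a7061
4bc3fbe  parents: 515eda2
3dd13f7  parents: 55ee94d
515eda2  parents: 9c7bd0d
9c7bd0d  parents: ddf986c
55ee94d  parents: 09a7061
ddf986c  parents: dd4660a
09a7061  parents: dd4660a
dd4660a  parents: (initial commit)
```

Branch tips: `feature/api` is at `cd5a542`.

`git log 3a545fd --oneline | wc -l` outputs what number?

3

Walking parent pointers from 3a545fd: reachable set = {09a7061, 3a545fd, dd4660a}.
That is 3 commits.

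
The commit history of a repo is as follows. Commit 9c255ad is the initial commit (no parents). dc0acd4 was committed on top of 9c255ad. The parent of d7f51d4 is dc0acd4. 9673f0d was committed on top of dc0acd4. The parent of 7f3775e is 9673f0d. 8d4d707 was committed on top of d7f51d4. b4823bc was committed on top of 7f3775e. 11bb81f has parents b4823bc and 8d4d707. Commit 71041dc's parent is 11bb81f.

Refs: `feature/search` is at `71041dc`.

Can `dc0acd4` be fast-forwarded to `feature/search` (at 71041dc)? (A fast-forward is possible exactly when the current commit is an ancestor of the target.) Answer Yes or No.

A fast-forward from dc0acd4 to 71041dc is possible iff dc0acd4 is an ancestor of 71041dc.
Ancestors of 71041dc: {11bb81f, 71041dc, 7f3775e, 8d4d707, 9673f0d, 9c255ad, b4823bc, d7f51d4, dc0acd4}.
dc0acd4 is among them, so fast-forward is possible.

Yes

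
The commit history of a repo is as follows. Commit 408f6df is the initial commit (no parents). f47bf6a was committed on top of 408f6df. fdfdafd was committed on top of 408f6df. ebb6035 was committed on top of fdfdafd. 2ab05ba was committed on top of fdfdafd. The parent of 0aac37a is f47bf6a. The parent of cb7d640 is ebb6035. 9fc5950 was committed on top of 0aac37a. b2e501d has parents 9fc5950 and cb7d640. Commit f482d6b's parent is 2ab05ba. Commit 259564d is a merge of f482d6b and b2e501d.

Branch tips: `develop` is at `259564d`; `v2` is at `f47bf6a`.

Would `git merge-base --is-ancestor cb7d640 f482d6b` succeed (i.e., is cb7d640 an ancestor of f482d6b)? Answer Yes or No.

Ancestors of f482d6b: {2ab05ba, 408f6df, f482d6b, fdfdafd}.
cb7d640 is not in that set, so it is not an ancestor of f482d6b.

No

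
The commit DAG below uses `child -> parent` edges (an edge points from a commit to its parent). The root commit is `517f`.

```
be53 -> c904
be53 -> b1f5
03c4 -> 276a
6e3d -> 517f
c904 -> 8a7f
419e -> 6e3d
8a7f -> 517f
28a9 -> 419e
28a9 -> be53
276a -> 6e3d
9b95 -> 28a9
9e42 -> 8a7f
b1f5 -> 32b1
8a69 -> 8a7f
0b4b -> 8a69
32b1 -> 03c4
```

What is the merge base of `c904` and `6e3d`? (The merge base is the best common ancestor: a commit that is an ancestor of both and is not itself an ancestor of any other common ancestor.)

Ancestors of c904: {517f, 8a7f, c904}.
Ancestors of 6e3d: {517f, 6e3d}.
Common ancestors: {517f}.
The only common ancestor is 517f, so it is the merge base.

517f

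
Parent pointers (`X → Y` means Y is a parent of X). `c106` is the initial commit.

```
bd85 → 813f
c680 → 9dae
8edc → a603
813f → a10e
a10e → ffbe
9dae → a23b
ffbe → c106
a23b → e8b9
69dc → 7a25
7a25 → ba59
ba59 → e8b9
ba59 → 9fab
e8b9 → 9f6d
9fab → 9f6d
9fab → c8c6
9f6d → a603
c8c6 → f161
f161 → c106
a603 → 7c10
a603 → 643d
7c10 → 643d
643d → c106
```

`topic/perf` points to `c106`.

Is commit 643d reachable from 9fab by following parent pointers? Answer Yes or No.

Yes

Ancestors of 9fab (commits reachable by following parents): {643d, 7c10, 9f6d, 9fab, a603, c106, c8c6, f161}.
643d is in that set, so it is an ancestor of 9fab.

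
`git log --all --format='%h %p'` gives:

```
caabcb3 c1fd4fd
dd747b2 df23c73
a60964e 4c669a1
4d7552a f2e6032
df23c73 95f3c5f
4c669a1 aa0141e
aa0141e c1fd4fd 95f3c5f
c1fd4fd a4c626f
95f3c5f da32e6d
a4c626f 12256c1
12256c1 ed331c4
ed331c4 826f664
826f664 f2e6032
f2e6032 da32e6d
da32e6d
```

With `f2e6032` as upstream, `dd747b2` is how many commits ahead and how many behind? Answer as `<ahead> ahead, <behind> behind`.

3 ahead, 1 behind

Reachable from dd747b2: {95f3c5f, da32e6d, dd747b2, df23c73}.
Reachable from f2e6032: {da32e6d, f2e6032}.
Only in dd747b2's history (ahead): {95f3c5f, dd747b2, df23c73} — 3.
Only in f2e6032's history (behind): {f2e6032} — 1.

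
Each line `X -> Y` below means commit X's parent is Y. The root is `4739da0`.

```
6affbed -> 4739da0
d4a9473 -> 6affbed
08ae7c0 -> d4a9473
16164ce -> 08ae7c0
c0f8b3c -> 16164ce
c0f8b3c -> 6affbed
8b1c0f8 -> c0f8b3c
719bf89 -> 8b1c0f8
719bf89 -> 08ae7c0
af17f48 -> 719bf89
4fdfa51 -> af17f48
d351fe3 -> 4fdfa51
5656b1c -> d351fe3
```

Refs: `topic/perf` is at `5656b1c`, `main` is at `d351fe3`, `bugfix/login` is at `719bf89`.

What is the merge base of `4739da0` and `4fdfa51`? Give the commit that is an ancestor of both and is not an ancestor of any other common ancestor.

Ancestors of 4739da0: {4739da0}.
Ancestors of 4fdfa51: {08ae7c0, 16164ce, 4739da0, 4fdfa51, 6affbed, 719bf89, 8b1c0f8, af17f48, c0f8b3c, d4a9473}.
Common ancestors: {4739da0}.
The only common ancestor is 4739da0, so it is the merge base.

4739da0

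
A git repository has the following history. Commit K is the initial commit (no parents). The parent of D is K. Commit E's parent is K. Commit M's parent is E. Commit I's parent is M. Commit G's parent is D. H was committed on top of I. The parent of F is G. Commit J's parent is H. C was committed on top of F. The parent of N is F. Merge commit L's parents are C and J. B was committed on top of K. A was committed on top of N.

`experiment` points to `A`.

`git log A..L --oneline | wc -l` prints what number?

Reachable from L: {C, D, E, F, G, H, I, J, K, L, M}.
Reachable from A: {A, D, F, G, K, N}.
In L's history but not A's: {C, E, H, I, J, L, M} — 7 commits.

7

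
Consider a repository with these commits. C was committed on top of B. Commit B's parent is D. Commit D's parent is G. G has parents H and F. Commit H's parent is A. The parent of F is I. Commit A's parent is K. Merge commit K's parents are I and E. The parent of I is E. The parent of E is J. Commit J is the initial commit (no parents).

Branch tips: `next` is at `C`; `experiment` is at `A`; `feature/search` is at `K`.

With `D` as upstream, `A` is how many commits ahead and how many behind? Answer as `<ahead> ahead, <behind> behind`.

Reachable from A: {A, E, I, J, K}.
Reachable from D: {A, D, E, F, G, H, I, J, K}.
Only in A's history (ahead): {} — 0.
Only in D's history (behind): {D, F, G, H} — 4.

0 ahead, 4 behind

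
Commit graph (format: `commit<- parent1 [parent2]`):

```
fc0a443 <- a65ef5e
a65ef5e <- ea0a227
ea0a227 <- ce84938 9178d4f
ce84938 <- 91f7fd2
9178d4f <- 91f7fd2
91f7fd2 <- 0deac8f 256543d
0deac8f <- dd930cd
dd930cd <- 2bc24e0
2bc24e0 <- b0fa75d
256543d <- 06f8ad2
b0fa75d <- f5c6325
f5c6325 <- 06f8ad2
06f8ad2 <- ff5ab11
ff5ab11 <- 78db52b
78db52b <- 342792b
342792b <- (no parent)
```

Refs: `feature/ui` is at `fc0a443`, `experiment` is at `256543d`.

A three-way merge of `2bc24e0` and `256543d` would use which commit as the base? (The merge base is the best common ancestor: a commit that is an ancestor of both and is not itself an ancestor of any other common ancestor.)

06f8ad2

Ancestors of 2bc24e0: {06f8ad2, 2bc24e0, 342792b, 78db52b, b0fa75d, f5c6325, ff5ab11}.
Ancestors of 256543d: {06f8ad2, 256543d, 342792b, 78db52b, ff5ab11}.
Common ancestors: {06f8ad2, 342792b, 78db52b, ff5ab11}.
Among these, 06f8ad2 is not an ancestor of any other common ancestor — it is the merge base.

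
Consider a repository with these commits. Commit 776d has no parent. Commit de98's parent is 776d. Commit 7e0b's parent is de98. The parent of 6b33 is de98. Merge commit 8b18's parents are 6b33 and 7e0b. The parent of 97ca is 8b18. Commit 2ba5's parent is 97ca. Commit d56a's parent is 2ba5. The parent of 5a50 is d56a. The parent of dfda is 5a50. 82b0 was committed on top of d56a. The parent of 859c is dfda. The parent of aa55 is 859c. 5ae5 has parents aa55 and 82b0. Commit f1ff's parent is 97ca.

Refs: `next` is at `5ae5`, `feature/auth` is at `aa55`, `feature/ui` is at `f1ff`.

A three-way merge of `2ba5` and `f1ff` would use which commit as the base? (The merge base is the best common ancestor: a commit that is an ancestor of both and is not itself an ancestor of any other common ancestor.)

97ca

Ancestors of 2ba5: {2ba5, 6b33, 776d, 7e0b, 8b18, 97ca, de98}.
Ancestors of f1ff: {6b33, 776d, 7e0b, 8b18, 97ca, de98, f1ff}.
Common ancestors: {6b33, 776d, 7e0b, 8b18, 97ca, de98}.
Among these, 97ca is not an ancestor of any other common ancestor — it is the merge base.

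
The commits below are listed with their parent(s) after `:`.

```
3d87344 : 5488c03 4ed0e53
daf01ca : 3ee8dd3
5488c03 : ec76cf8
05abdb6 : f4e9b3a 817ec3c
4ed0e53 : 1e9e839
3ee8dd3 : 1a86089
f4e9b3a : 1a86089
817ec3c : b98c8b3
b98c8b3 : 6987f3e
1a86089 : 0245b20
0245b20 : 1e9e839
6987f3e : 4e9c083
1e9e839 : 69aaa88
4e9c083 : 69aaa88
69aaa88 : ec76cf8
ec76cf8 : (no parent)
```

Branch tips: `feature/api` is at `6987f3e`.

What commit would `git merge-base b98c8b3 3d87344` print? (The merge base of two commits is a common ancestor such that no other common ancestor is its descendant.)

Ancestors of b98c8b3: {4e9c083, 6987f3e, 69aaa88, b98c8b3, ec76cf8}.
Ancestors of 3d87344: {1e9e839, 3d87344, 4ed0e53, 5488c03, 69aaa88, ec76cf8}.
Common ancestors: {69aaa88, ec76cf8}.
Among these, 69aaa88 is not an ancestor of any other common ancestor — it is the merge base.

69aaa88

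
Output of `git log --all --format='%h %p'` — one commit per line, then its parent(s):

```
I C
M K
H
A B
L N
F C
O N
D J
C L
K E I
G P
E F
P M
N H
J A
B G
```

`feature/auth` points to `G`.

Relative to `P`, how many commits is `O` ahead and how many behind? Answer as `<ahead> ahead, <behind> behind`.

1 ahead, 8 behind

Reachable from O: {H, N, O}.
Reachable from P: {C, E, F, H, I, K, L, M, N, P}.
Only in O's history (ahead): {O} — 1.
Only in P's history (behind): {C, E, F, I, K, L, M, P} — 8.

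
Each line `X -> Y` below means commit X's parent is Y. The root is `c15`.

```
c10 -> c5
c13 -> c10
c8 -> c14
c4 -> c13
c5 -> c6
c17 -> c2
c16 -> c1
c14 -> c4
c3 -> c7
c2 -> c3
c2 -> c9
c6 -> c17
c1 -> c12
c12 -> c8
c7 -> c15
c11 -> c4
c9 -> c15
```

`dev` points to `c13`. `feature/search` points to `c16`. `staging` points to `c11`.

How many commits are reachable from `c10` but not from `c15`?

8

Reachable from c10: {c10, c15, c17, c2, c3, c5, c6, c7, c9}.
Reachable from c15: {c15}.
In c10's history but not c15's: {c10, c17, c2, c3, c5, c6, c7, c9} — 8 commits.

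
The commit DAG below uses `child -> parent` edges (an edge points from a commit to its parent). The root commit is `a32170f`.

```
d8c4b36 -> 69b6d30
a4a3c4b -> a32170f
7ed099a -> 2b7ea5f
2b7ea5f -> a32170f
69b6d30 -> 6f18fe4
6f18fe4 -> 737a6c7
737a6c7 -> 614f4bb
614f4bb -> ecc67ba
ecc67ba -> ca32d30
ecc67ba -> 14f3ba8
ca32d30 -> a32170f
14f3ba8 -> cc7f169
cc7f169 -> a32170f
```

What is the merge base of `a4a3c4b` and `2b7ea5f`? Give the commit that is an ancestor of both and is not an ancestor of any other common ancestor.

a32170f

Ancestors of a4a3c4b: {a32170f, a4a3c4b}.
Ancestors of 2b7ea5f: {2b7ea5f, a32170f}.
Common ancestors: {a32170f}.
The only common ancestor is a32170f, so it is the merge base.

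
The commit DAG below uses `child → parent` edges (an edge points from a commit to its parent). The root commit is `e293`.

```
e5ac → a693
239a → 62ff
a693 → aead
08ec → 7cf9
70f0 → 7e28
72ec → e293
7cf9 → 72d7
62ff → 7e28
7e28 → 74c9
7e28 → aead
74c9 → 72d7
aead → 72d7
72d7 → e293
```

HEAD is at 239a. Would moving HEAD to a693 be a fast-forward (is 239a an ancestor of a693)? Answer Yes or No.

A fast-forward from 239a to a693 is possible iff 239a is an ancestor of a693.
Ancestors of a693: {72d7, a693, aead, e293}.
239a is not among them, so fast-forward is not possible.

No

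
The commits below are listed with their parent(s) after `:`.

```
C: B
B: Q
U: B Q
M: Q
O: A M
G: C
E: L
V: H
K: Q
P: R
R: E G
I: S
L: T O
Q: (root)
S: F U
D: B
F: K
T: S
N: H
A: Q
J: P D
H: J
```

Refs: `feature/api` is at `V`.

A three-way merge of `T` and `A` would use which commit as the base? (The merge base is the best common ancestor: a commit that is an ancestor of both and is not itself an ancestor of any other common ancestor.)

Q

Ancestors of T: {B, F, K, Q, S, T, U}.
Ancestors of A: {A, Q}.
Common ancestors: {Q}.
The only common ancestor is Q, so it is the merge base.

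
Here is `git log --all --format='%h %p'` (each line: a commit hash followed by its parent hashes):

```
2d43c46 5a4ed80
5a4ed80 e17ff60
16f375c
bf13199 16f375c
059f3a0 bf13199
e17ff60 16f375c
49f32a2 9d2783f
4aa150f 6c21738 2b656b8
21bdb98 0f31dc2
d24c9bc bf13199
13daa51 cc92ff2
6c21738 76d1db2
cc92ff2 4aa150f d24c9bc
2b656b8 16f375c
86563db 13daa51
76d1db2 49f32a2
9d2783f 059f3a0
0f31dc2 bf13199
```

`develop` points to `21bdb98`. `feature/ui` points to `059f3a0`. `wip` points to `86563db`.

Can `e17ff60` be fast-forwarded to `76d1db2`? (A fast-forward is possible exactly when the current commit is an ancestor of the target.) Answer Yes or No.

A fast-forward from e17ff60 to 76d1db2 is possible iff e17ff60 is an ancestor of 76d1db2.
Ancestors of 76d1db2: {059f3a0, 16f375c, 49f32a2, 76d1db2, 9d2783f, bf13199}.
e17ff60 is not among them, so fast-forward is not possible.

No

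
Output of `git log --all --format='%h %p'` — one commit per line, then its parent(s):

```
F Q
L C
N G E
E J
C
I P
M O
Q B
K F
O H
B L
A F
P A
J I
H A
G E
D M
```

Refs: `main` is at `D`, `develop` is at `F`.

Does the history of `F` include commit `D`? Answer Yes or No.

Ancestors of F: {B, C, F, L, Q}.
D is not in that set, so it is not an ancestor of F.

No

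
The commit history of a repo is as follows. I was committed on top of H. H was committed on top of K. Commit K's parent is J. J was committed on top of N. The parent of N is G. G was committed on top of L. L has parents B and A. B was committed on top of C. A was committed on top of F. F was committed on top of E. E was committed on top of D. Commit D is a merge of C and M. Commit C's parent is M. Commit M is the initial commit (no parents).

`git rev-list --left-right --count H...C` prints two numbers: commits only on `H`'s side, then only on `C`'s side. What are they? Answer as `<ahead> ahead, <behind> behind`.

11 ahead, 0 behind

Reachable from H: {A, B, C, D, E, F, G, H, J, K, L, M, N}.
Reachable from C: {C, M}.
Only in H's history (ahead): {A, B, D, E, F, G, H, J, K, L, N} — 11.
Only in C's history (behind): {} — 0.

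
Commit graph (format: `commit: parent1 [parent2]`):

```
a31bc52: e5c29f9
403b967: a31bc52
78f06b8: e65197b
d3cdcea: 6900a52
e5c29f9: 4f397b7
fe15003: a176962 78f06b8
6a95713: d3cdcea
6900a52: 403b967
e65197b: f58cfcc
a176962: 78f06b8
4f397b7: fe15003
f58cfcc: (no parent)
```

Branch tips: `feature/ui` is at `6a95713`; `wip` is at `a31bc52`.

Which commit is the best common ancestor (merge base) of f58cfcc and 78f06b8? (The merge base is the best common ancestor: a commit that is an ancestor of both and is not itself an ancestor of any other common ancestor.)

f58cfcc

Ancestors of f58cfcc: {f58cfcc}.
Ancestors of 78f06b8: {78f06b8, e65197b, f58cfcc}.
Common ancestors: {f58cfcc}.
The only common ancestor is f58cfcc, so it is the merge base.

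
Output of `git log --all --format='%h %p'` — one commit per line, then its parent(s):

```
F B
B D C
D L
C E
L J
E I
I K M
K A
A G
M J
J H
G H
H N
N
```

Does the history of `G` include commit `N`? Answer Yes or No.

Ancestors of G (commits reachable by following parents): {G, H, N}.
N is in that set, so it is an ancestor of G.

Yes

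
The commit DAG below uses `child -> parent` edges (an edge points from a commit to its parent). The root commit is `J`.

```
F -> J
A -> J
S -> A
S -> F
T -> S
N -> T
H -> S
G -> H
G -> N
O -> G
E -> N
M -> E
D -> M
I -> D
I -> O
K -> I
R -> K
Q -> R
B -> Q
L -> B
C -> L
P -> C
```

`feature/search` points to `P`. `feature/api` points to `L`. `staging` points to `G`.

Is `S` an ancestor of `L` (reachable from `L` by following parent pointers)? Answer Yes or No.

Yes

Ancestors of L (commits reachable by following parents): {A, B, D, E, F, G, H, I, J, K, L, M, N, O, Q, R, S, T}.
S is in that set, so it is an ancestor of L.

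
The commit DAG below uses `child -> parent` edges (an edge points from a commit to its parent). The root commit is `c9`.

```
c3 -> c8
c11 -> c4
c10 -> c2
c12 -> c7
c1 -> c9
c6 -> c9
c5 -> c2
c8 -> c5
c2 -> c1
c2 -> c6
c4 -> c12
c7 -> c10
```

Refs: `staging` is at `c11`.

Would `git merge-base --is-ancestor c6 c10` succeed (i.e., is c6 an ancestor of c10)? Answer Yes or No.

Yes

Ancestors of c10 (commits reachable by following parents): {c1, c10, c2, c6, c9}.
c6 is in that set, so it is an ancestor of c10.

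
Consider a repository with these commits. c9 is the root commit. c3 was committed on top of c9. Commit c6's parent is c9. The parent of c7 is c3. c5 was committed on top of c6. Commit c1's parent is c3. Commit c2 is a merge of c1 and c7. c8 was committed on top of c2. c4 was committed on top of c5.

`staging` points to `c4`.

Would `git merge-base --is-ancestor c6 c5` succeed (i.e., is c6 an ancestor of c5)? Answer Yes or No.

Yes

Ancestors of c5 (commits reachable by following parents): {c5, c6, c9}.
c6 is in that set, so it is an ancestor of c5.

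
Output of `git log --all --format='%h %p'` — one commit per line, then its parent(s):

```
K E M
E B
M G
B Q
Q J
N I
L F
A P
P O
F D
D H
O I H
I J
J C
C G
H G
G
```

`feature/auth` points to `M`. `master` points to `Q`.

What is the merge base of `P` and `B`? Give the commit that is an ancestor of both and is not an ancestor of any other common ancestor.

Ancestors of P: {C, G, H, I, J, O, P}.
Ancestors of B: {B, C, G, J, Q}.
Common ancestors: {C, G, J}.
Among these, J is not an ancestor of any other common ancestor — it is the merge base.

J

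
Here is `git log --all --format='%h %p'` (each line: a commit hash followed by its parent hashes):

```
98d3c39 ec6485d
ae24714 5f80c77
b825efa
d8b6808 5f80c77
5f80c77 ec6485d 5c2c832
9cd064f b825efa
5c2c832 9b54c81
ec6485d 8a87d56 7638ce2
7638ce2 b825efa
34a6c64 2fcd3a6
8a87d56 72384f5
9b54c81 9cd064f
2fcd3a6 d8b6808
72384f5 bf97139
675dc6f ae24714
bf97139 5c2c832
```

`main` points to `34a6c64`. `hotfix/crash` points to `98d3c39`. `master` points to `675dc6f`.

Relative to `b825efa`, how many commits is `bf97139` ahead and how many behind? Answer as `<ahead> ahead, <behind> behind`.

4 ahead, 0 behind

Reachable from bf97139: {5c2c832, 9b54c81, 9cd064f, b825efa, bf97139}.
Reachable from b825efa: {b825efa}.
Only in bf97139's history (ahead): {5c2c832, 9b54c81, 9cd064f, bf97139} — 4.
Only in b825efa's history (behind): {} — 0.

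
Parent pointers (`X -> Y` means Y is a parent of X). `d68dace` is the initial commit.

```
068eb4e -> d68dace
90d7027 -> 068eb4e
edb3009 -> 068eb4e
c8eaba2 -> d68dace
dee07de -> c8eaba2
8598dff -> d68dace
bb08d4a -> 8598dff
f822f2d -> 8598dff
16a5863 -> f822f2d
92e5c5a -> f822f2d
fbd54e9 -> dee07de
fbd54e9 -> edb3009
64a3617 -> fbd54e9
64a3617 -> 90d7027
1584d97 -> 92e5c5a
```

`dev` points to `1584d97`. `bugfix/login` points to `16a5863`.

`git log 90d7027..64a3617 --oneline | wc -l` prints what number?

5

Reachable from 64a3617: {068eb4e, 64a3617, 90d7027, c8eaba2, d68dace, dee07de, edb3009, fbd54e9}.
Reachable from 90d7027: {068eb4e, 90d7027, d68dace}.
In 64a3617's history but not 90d7027's: {64a3617, c8eaba2, dee07de, edb3009, fbd54e9} — 5 commits.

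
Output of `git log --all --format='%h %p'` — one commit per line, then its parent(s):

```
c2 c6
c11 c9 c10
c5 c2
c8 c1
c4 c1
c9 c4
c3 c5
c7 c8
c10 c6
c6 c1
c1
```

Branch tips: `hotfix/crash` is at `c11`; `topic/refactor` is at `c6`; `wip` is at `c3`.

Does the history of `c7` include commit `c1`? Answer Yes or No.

Ancestors of c7 (commits reachable by following parents): {c1, c7, c8}.
c1 is in that set, so it is an ancestor of c7.

Yes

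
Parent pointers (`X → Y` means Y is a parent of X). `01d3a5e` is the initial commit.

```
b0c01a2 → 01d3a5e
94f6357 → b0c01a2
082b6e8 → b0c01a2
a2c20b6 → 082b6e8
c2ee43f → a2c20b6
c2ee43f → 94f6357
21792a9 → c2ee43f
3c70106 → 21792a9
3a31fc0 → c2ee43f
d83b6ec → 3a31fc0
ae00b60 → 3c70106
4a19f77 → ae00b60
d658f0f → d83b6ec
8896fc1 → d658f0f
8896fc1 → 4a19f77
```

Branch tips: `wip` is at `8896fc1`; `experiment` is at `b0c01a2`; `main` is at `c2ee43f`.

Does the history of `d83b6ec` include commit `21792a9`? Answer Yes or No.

No

Ancestors of d83b6ec: {01d3a5e, 082b6e8, 3a31fc0, 94f6357, a2c20b6, b0c01a2, c2ee43f, d83b6ec}.
21792a9 is not in that set, so it is not an ancestor of d83b6ec.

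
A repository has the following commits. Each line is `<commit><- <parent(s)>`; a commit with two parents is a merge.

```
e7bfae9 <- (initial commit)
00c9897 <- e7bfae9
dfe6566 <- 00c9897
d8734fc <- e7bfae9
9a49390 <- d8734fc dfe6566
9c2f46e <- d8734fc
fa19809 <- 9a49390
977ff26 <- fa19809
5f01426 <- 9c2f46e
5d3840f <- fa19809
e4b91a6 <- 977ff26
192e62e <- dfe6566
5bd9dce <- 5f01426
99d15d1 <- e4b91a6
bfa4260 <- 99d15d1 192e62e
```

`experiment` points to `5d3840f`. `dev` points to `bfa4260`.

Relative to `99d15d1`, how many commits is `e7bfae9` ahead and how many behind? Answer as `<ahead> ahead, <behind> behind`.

0 ahead, 8 behind

Reachable from e7bfae9: {e7bfae9}.
Reachable from 99d15d1: {00c9897, 977ff26, 99d15d1, 9a49390, d8734fc, dfe6566, e4b91a6, e7bfae9, fa19809}.
Only in e7bfae9's history (ahead): {} — 0.
Only in 99d15d1's history (behind): {00c9897, 977ff26, 99d15d1, 9a49390, d8734fc, dfe6566, e4b91a6, fa19809} — 8.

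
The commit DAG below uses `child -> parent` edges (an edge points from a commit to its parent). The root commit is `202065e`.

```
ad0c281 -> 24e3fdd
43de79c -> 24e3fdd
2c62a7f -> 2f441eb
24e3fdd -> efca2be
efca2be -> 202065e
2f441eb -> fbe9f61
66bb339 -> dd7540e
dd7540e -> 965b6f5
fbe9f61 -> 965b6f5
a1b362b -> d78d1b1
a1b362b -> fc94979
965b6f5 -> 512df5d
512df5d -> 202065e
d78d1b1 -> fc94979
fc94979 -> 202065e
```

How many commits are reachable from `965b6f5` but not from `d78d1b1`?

2

Reachable from 965b6f5: {202065e, 512df5d, 965b6f5}.
Reachable from d78d1b1: {202065e, d78d1b1, fc94979}.
In 965b6f5's history but not d78d1b1's: {512df5d, 965b6f5} — 2 commits.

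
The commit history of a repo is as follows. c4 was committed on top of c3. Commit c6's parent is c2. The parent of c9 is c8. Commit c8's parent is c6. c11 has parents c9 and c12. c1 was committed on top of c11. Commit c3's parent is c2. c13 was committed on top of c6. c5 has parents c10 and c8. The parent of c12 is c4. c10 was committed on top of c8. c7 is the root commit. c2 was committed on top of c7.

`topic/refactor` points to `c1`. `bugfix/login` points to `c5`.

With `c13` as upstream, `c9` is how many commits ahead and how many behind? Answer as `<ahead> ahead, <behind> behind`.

Reachable from c9: {c2, c6, c7, c8, c9}.
Reachable from c13: {c13, c2, c6, c7}.
Only in c9's history (ahead): {c8, c9} — 2.
Only in c13's history (behind): {c13} — 1.

2 ahead, 1 behind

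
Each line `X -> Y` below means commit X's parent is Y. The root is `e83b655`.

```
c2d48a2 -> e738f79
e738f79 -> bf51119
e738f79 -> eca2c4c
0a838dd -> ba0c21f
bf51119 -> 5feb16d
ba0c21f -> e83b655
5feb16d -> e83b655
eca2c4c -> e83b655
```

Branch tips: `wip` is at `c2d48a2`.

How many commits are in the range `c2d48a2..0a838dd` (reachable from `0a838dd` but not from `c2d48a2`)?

Reachable from 0a838dd: {0a838dd, ba0c21f, e83b655}.
Reachable from c2d48a2: {5feb16d, bf51119, c2d48a2, e738f79, e83b655, eca2c4c}.
In 0a838dd's history but not c2d48a2's: {0a838dd, ba0c21f} — 2 commits.

2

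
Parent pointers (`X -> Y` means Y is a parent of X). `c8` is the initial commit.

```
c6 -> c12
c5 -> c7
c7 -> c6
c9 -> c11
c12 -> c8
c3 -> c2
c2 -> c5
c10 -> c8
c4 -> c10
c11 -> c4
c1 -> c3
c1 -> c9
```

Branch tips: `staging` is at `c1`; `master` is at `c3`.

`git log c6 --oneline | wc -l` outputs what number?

3

Walking parent pointers from c6: reachable set = {c12, c6, c8}.
That is 3 commits.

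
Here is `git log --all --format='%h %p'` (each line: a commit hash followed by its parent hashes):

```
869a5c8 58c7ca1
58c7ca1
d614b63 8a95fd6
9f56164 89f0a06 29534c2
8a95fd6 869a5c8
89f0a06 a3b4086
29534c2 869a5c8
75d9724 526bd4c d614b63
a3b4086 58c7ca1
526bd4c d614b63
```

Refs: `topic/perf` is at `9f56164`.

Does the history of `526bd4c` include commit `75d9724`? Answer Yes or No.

Ancestors of 526bd4c: {526bd4c, 58c7ca1, 869a5c8, 8a95fd6, d614b63}.
75d9724 is not in that set, so it is not an ancestor of 526bd4c.

No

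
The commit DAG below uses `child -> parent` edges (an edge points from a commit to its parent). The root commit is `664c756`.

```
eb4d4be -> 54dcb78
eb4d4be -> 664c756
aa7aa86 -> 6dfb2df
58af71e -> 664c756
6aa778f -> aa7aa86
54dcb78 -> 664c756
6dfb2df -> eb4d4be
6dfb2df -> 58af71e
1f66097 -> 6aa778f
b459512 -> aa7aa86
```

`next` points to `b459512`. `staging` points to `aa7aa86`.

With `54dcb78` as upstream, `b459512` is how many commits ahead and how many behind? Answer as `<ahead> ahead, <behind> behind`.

5 ahead, 0 behind

Reachable from b459512: {54dcb78, 58af71e, 664c756, 6dfb2df, aa7aa86, b459512, eb4d4be}.
Reachable from 54dcb78: {54dcb78, 664c756}.
Only in b459512's history (ahead): {58af71e, 6dfb2df, aa7aa86, b459512, eb4d4be} — 5.
Only in 54dcb78's history (behind): {} — 0.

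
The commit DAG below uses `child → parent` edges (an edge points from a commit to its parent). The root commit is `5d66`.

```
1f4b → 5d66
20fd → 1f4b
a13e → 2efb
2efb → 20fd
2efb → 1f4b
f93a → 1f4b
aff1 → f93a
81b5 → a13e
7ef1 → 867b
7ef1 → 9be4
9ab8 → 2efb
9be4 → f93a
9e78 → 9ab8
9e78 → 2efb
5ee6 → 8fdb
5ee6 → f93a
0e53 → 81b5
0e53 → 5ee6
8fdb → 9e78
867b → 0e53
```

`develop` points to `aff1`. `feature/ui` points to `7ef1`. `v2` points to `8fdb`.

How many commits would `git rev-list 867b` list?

13

Walking parent pointers from 867b: reachable set = {0e53, 1f4b, 20fd, 2efb, 5d66, 5ee6, 81b5, 867b, 8fdb, 9ab8, 9e78, a13e, f93a}.
That is 13 commits.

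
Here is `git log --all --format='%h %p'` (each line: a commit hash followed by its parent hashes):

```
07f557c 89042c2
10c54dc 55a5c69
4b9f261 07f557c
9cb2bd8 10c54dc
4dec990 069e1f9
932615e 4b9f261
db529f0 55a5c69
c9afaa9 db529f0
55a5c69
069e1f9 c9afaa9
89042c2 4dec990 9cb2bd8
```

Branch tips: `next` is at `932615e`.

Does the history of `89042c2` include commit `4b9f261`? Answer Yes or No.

No

Ancestors of 89042c2: {069e1f9, 10c54dc, 4dec990, 55a5c69, 89042c2, 9cb2bd8, c9afaa9, db529f0}.
4b9f261 is not in that set, so it is not an ancestor of 89042c2.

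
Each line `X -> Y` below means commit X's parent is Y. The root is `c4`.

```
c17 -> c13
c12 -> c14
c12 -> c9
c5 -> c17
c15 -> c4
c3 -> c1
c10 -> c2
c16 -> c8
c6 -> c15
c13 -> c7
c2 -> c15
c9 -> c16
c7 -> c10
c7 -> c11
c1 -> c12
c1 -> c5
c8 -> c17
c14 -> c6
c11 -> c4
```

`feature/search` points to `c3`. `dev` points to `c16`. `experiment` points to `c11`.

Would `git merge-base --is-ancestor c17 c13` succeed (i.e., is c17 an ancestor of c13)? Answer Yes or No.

No

Ancestors of c13: {c10, c11, c13, c15, c2, c4, c7}.
c17 is not in that set, so it is not an ancestor of c13.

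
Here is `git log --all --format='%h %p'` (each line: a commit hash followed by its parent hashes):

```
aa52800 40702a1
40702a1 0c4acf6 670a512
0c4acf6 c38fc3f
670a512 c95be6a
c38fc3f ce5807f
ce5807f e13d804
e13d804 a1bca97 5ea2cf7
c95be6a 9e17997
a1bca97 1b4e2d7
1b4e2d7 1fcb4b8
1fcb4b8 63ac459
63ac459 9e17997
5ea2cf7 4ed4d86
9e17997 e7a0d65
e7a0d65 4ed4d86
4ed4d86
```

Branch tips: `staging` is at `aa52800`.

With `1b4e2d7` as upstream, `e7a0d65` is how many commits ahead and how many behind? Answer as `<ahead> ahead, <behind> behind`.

0 ahead, 4 behind

Reachable from e7a0d65: {4ed4d86, e7a0d65}.
Reachable from 1b4e2d7: {1b4e2d7, 1fcb4b8, 4ed4d86, 63ac459, 9e17997, e7a0d65}.
Only in e7a0d65's history (ahead): {} — 0.
Only in 1b4e2d7's history (behind): {1b4e2d7, 1fcb4b8, 63ac459, 9e17997} — 4.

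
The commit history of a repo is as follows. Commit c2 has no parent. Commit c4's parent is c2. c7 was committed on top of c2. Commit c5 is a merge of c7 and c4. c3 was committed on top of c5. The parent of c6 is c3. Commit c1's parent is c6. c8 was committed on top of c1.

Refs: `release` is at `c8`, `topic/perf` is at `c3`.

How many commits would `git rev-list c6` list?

6

Walking parent pointers from c6: reachable set = {c2, c3, c4, c5, c6, c7}.
That is 6 commits.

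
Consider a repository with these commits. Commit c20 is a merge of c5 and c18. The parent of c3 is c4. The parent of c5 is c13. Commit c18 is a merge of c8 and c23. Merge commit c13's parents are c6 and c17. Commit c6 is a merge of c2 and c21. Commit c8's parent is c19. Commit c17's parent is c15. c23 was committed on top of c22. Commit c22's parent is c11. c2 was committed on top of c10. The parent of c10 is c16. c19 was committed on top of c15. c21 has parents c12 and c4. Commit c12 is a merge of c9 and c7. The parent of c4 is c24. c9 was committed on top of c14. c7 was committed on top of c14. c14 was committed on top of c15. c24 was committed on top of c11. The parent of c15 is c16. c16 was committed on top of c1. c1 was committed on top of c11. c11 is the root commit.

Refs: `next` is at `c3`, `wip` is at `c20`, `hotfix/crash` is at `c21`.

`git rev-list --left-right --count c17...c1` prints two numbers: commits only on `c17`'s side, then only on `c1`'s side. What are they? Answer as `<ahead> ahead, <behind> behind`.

Reachable from c17: {c1, c11, c15, c16, c17}.
Reachable from c1: {c1, c11}.
Only in c17's history (ahead): {c15, c16, c17} — 3.
Only in c1's history (behind): {} — 0.

3 ahead, 0 behind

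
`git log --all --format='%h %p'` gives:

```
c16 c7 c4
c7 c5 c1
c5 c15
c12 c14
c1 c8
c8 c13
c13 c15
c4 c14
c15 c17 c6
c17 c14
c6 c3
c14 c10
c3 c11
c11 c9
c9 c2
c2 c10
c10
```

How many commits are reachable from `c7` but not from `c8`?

Reachable from c7: {c1, c10, c11, c13, c14, c15, c17, c2, c3, c5, c6, c7, c8, c9}.
Reachable from c8: {c10, c11, c13, c14, c15, c17, c2, c3, c6, c8, c9}.
In c7's history but not c8's: {c1, c5, c7} — 3 commits.

3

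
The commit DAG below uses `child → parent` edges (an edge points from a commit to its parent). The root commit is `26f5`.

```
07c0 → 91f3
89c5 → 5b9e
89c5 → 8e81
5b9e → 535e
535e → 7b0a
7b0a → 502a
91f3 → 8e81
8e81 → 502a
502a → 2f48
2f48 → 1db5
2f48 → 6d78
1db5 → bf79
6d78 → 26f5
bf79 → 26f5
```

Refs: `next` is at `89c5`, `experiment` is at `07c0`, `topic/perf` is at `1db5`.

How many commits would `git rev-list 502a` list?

6

Walking parent pointers from 502a: reachable set = {1db5, 26f5, 2f48, 502a, 6d78, bf79}.
That is 6 commits.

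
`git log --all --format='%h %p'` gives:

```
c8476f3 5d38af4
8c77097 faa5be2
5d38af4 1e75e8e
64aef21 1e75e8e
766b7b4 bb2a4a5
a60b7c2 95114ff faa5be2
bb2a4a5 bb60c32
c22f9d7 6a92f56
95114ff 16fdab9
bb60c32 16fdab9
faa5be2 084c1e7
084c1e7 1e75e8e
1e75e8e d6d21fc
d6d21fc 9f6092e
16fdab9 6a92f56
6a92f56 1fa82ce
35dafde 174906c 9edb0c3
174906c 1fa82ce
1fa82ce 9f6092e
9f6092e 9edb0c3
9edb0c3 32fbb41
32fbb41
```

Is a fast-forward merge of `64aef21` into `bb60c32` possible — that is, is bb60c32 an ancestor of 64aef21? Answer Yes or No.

No

A fast-forward from bb60c32 to 64aef21 is possible iff bb60c32 is an ancestor of 64aef21.
Ancestors of 64aef21: {1e75e8e, 32fbb41, 64aef21, 9edb0c3, 9f6092e, d6d21fc}.
bb60c32 is not among them, so fast-forward is not possible.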